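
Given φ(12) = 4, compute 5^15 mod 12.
By Euler: 5^{4} ≡ 1 mod 12 since gcd(5, 12) = 1. 15 = 3×4 + 3. So 5^{15} ≡ 5^{3} ≡ 5 mod 12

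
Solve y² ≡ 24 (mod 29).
The square roots of 24 mod 29 are 16 and 13. Verify: 16² = 256 ≡ 24 (mod 29)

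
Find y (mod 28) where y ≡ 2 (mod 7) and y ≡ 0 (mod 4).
M = 7 × 4 = 28. M₁ = 4, y₁ ≡ 2 (mod 7). M₂ = 7, y₂ ≡ 3 (mod 4). y = 2×4×2 + 0×7×3 ≡ 16 (mod 28)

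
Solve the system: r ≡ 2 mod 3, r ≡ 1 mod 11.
M = 3 × 11 = 33. M₁ = 11, y₁ ≡ 2 mod 3. M₂ = 3, y₂ ≡ 4 mod 11. r = 2×11×2 + 1×3×4 ≡ 23 mod 33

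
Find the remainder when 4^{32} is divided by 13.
By Fermat: 4^{12} ≡ 1 mod 13. 32 = 2×12 + 8. So 4^{32} ≡ 4^{8} ≡ 3 mod 13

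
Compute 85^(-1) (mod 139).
Since 139 is prime, by Fermat 85^(-1) ≡ 85^{137} ≡ 18 (mod 139). Verify: 85 × 18 = 1530 ≡ 1 (mod 139)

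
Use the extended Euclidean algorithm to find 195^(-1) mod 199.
Extended GCD: 195(-50) + 199(49) = 1. So 195^(-1) ≡ -50 ≡ 149 mod 199. Verify: 195 × 149 = 29055 ≡ 1 mod 199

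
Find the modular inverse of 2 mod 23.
Since 23 is prime, by Fermat 2^(-1) ≡ 2^{21} ≡ 12 mod 23. Verify: 2 × 12 = 24 ≡ 1 mod 23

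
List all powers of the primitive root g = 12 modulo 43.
12^1, 12^2, ..., 12^{42} mod 43: [12, 15, 8, 10, 34, 21, 37, 14, 39, 38, 26, 11, 3, 36, 2, 24, 30, 16, 20, 25, 42, 31, 28, 35, 33, 9, 22, 6, 29, 4, 5, 17, 32, 40, 7, 41, 19, 13, 27, 23, 18, 1]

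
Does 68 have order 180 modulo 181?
68^{60} ≡ 1 (mod 181) and 60 < 180, so ord_181(68) = 60 ≠ 180 and 68 is not a primitive root.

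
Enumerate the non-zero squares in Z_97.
Quadratic residues modulo 97: {1, 2, 3, 4, 6, 8, 9, 11, 12, 16, 18, 22, 24, 25, 27, 31, 32, 33, 35, 36, 43, 44, 47, 48, 49, 50, 53, 54, 61, 62, 64, 65, 66, 70, 72, 73, 75, 79, 81, 85, 86, 88, 89, 91, 93, 94, 95, 96}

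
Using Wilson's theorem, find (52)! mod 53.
By Wilson's theorem, (52)! ≡ -1 ≡ 52 (mod 53)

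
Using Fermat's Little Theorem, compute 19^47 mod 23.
By Fermat: 19^{22} ≡ 1 (mod 23). 47 = 2×22 + 3. So 19^{47} ≡ 19^{3} ≡ 5 (mod 23)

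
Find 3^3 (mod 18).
3^{3} = 27 ≡ 9 (mod 18)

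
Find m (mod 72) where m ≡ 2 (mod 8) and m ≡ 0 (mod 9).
M = 8 × 9 = 72. M₁ = 9, y₁ ≡ 1 (mod 8). M₂ = 8, y₂ ≡ 8 (mod 9). m = 2×9×1 + 0×8×8 ≡ 18 (mod 72)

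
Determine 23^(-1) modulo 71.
Since 71 is prime, by Fermat 23^(-1) ≡ 23^{69} ≡ 34 (mod 71). Verify: 23 × 34 = 782 ≡ 1 (mod 71)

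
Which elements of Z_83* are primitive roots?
There are φ(82) = 40 primitive roots mod 83: {2, 5, 6, 8, 13, 14, 15, 18, 19, 20, 22, 24, 32, 34, 35, 39, 42, 43, 45, 46, 47, 50, 52, 53, 54, 55, 56, 57, 58, 60, 62, 66, 67, 71, 72, 73, 74, 76, 79, 80}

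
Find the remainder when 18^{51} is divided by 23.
By Fermat: 18^{22} ≡ 1 (mod 23). 51 = 2×22 + 7. So 18^{51} ≡ 18^{7} ≡ 6 (mod 23)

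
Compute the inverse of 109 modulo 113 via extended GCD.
Extended GCD: 109(28) + 113(-27) = 1. So 109^(-1) ≡ 28 (mod 113). Verify: 109 × 28 = 3052 ≡ 1 (mod 113)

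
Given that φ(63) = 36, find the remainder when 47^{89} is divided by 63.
By Euler: 47^{36} ≡ 1 (mod 63) since gcd(47, 63) = 1. 89 = 2×36 + 17. So 47^{89} ≡ 47^{17} ≡ 59 (mod 63)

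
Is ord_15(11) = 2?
Powers of 11 mod 15: 11^1≡11, 11^2≡1. First k with 11^k≡1 is k=2. Yes, ord_15(11) = 2.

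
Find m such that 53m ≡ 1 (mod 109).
Since 109 is prime, by Fermat 53^(-1) ≡ 53^{107} ≡ 72 (mod 109). Verify: 53 × 72 = 3816 ≡ 1 (mod 109)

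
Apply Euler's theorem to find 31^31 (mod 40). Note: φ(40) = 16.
By Euler: 31^{16} ≡ 1 (mod 40) since gcd(31, 40) = 1. 31 = 1×16 + 15. So 31^{31} ≡ 31^{15} ≡ 31 (mod 40)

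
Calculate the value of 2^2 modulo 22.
2^{2} = 4 ≡ 4 (mod 22)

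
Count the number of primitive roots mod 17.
Number of primitive roots mod 17 = φ(p-1) = φ(16) = 8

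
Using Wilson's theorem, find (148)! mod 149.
By Wilson's theorem, (148)! ≡ -1 ≡ 148 mod 149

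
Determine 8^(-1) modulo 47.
Since 47 is prime, by Fermat 8^(-1) ≡ 8^{45} ≡ 6 mod 47. Verify: 8 × 6 = 48 ≡ 1 mod 47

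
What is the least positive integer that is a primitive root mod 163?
g = 2. For each prime q|162: 2^{81}≡162, 2^{54}≡104, none ≡ 1, so ord_163(2) = 162 and 2 is a primitive root.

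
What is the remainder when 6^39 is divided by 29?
Using Fermat: 6^{28} ≡ 1 (mod 29). 39 ≡ 11 (mod 28). So 6^{39} ≡ 6^{11} ≡ 9 (mod 29)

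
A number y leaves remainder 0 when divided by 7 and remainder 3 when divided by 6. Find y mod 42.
M = 7 × 6 = 42. M₁ = 6, y₁ ≡ 6 mod 7. M₂ = 7, y₂ ≡ 1 mod 6. y = 0×6×6 + 3×7×1 ≡ 21 mod 42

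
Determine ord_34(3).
Powers of 3 mod 34: 3^1≡3, 3^2≡9, 3^3≡27, 3^4≡13, 3^5≡5, 3^6≡15, 3^7≡11, 3^8≡33, 3^9≡31, 3^10≡25, 3^11≡7, 3^12≡21, 3^13≡29, 3^14≡19, 3^15≡23, 3^16≡1. ord_34(3) = 16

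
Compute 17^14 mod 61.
By repeated squaring (mod 61): 17^{1}≡17, 17^{2}≡45, 17^{4}≡12, 17^{8}≡22. Then 17^{14} = 17^{8+4+2} ≡ 22 × 12 × 45 ≡ 46 (mod 61)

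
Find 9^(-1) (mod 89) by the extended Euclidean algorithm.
Extended GCD: 9(10) + 89(-1) = 1. So 9^(-1) ≡ 10 (mod 89). Verify: 9 × 10 = 90 ≡ 1 (mod 89)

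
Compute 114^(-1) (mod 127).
Since 127 is prime, by Fermat 114^(-1) ≡ 114^{125} ≡ 39 (mod 127). Verify: 114 × 39 = 4446 ≡ 1 (mod 127)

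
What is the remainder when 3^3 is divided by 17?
3^{3} = 27 ≡ 10 (mod 17)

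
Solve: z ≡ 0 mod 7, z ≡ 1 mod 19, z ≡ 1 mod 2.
M = 7 × 19 × 2 = 266. M₁ = 38, y₁ ≡ 5 mod 7. M₂ = 14, y₂ ≡ 15 mod 19. M₃ = 133, y₃ ≡ 1 mod 2. z = 0×38×5 + 1×14×15 + 1×133×1 ≡ 77 mod 266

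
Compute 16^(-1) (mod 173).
Since 173 is prime, by Fermat 16^(-1) ≡ 16^{171} ≡ 119 (mod 173). Verify: 16 × 119 = 1904 ≡ 1 (mod 173)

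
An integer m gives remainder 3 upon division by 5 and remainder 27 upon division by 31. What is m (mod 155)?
M = 5 × 31 = 155. M₁ = 31, y₁ ≡ 1 (mod 5). M₂ = 5, y₂ ≡ 25 (mod 31). m = 3×31×1 + 27×5×25 ≡ 58 (mod 155)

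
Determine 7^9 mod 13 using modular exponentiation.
By repeated squaring (mod 13): 7^{1}≡7, 7^{2}≡10, 7^{4}≡9, 7^{8}≡3. Then 7^{9} = 7^{8+1} ≡ 3 × 7 ≡ 8 (mod 13)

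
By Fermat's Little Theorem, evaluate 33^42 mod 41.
By Fermat: 33^{40} ≡ 1 (mod 41). So 33^{42} = 33^{40} · 33^{2} ≡ 33^{2} ≡ 23 (mod 41)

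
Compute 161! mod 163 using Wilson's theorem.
(162)! = (161)! × (162) ≡ -1 mod 163. So (161)! ≡ -1 × (162)^(-1) ≡ (-1)×(-1) = 1 mod 163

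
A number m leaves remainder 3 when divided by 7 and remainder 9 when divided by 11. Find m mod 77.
M = 7 × 11 = 77. M₁ = 11, y₁ ≡ 2 mod 7. M₂ = 7, y₂ ≡ 8 mod 11. m = 3×11×2 + 9×7×8 ≡ 31 mod 77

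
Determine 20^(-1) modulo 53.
Since 53 is prime, by Fermat 20^(-1) ≡ 20^{51} ≡ 8 (mod 53). Verify: 20 × 8 = 160 ≡ 1 (mod 53)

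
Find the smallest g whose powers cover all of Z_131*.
g = 2. Powers: [2, 4, 8, 16, 32, 64, 128, 125, 119, ...] generates all 130 non-zero residues.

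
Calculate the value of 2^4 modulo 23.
2^{4} = 16 ≡ 16 mod 23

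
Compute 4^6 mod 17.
By repeated squaring mod 17: 4^{1}≡4, 4^{2}≡16, 4^{4}≡1. Then 4^{6} = 4^{4+2} ≡ 1 × 16 ≡ 16 mod 17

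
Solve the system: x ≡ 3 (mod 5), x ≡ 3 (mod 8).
M = 5 × 8 = 40. M₁ = 8, y₁ ≡ 2 (mod 5). M₂ = 5, y₂ ≡ 5 (mod 8). x = 3×8×2 + 3×5×5 ≡ 3 (mod 40)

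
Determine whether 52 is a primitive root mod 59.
ord_59(52) divides 58. For each prime q|58: 52^{29}≡58, 52^{2}≡49, none ≡ 1. So 52 has order 58 and is a primitive root mod 59.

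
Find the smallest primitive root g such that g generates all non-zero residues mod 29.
g = 2. Powers: [2, 4, 8, 16, 3, 6, 12, 24, 19, ...] generates all 28 non-zero residues.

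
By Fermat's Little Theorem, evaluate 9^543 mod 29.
By Fermat: 9^{28} ≡ 1 mod 29. 543 ≡ 11 mod 28. So 9^{543} ≡ 9^{11} ≡ 22 mod 29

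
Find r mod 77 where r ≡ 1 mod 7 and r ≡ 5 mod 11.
M = 7 × 11 = 77. M₁ = 11, y₁ ≡ 2 mod 7. M₂ = 7, y₂ ≡ 8 mod 11. r = 1×11×2 + 5×7×8 ≡ 71 mod 77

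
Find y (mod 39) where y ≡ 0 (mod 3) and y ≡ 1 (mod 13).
M = 3 × 13 = 39. M₁ = 13, y₁ ≡ 1 (mod 3). M₂ = 3, y₂ ≡ 9 (mod 13). y = 0×13×1 + 1×3×9 ≡ 27 (mod 39)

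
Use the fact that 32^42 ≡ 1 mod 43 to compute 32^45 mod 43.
By Fermat: 32^{42} ≡ 1 mod 43. So 32^{45} = 32^{42} · 32^{3} ≡ 32^{3} ≡ 2 mod 43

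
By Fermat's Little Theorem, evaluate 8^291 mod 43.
By Fermat: 8^{42} ≡ 1 mod 43. 291 ≡ 39 mod 42. So 8^{291} ≡ 8^{39} ≡ 32 mod 43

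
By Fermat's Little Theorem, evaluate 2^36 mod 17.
By Fermat: 2^{16} ≡ 1 (mod 17). 36 = 2×16 + 4. So 2^{36} ≡ 2^{4} ≡ 16 (mod 17)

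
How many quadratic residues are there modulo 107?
For prime 107, there are (p-1)/2 = (107-1)/2 = 53 quadratic residues (excluding 0).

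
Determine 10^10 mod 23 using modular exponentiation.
By repeated squaring (mod 23): 10^{1}≡10, 10^{2}≡8, 10^{4}≡18, 10^{8}≡2. Then 10^{10} = 10^{8+2} ≡ 2 × 8 ≡ 16 (mod 23)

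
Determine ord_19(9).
Powers of 9 mod 19: 9^1≡9, 9^2≡5, 9^3≡7, 9^4≡6, 9^5≡16, 9^6≡11, 9^7≡4, 9^8≡17, 9^9≡1. So the order of 9 is 9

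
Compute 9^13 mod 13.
Using Fermat: 9^{12} ≡ 1 mod 13. 13 ≡ 1 mod 12. So 9^{13} ≡ 9^{1} ≡ 9 mod 13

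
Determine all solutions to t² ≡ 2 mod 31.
The square roots of 2 mod 31 are 8 and 23. Verify: 8² = 64 ≡ 2 mod 31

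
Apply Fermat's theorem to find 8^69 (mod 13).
By Fermat: 8^{12} ≡ 1 (mod 13). 69 = 5×12 + 9. So 8^{69} ≡ 8^{9} ≡ 8 (mod 13)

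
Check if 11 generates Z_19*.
11^{3} ≡ 1 (mod 19) and 3 < 18, so ord_19(11) = 3 ≠ 18 and 11 is not a primitive root.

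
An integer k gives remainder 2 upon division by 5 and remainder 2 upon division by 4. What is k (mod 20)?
M = 5 × 4 = 20. M₁ = 4, y₁ ≡ 4 (mod 5). M₂ = 5, y₂ ≡ 1 (mod 4). k = 2×4×4 + 2×5×1 ≡ 2 (mod 20)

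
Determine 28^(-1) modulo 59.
Since 59 is prime, by Fermat 28^(-1) ≡ 28^{57} ≡ 19 mod 59. Verify: 28 × 19 = 532 ≡ 1 mod 59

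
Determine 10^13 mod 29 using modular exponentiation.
By repeated squaring mod 29: 10^{1}≡10, 10^{2}≡13, 10^{4}≡24, 10^{8}≡25. Then 10^{13} = 10^{8+4+1} ≡ 25 × 24 × 10 ≡ 26 mod 29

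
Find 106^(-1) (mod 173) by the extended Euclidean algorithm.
Extended GCD: 106(-31) + 173(19) = 1. So 106^(-1) ≡ -31 ≡ 142 (mod 173). Verify: 106 × 142 = 15052 ≡ 1 (mod 173)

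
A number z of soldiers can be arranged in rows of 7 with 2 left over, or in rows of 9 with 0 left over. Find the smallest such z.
M = 7 × 9 = 63. M₁ = 9, y₁ ≡ 4 mod 7. M₂ = 7, y₂ ≡ 4 mod 9. z = 2×9×4 + 0×7×4 ≡ 9 mod 63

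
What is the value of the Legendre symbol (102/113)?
(102/113) = 102^{56} mod 113 = 1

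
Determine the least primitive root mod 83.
g = 2. Powers: [2, 4, 8, 16, 32, 64, 45, 7, 14, 28, ...] generates all 82 non-zero residues.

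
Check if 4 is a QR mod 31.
By Euler's criterion: 4^{15} ≡ 1 (mod 31). Since this equals 1, 4 is a QR.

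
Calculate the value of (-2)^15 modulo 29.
By repeated squaring mod 29: (-2)^{1}≡27, (-2)^{2}≡4, (-2)^{4}≡16, (-2)^{8}≡24. Then (-2)^{15} = (-2)^{8+4+2+1} ≡ 24 × 16 × 4 × 27 ≡ 2 mod 29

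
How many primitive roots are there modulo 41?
There are φ(41-1) = φ(40) = 16 primitive roots modulo 41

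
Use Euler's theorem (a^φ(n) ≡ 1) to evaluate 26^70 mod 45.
By Euler: 26^{24} ≡ 1 (mod 45) since gcd(26, 45) = 1. 70 = 2×24 + 22. So 26^{70} ≡ 26^{22} ≡ 1 (mod 45)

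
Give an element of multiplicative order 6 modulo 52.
3 has order 6 mod 52 since 3^{6} ≡ 1 mod 52 and no smaller power works.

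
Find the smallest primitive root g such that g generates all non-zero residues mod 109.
g = 6. For each prime q|108: 6^{54}≡108, 6^{36}≡63, none ≡ 1, so ord_109(6) = 108 and 6 is a primitive root.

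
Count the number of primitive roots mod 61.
Number of primitive roots mod 61 = φ(p-1) = φ(60) = 16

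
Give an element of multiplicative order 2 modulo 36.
17 has order 2 mod 36 since 17^{2} ≡ 1 mod 36 and no smaller power works.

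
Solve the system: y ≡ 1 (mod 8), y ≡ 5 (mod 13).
M = 8 × 13 = 104. M₁ = 13, y₁ ≡ 5 (mod 8). M₂ = 8, y₂ ≡ 5 (mod 13). y = 1×13×5 + 5×8×5 ≡ 57 (mod 104)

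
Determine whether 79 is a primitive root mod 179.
ord_179(79) divides 178. For each prime q|178: 79^{89}≡178, 79^{2}≡155, none ≡ 1. So 79 has order 178 and is a primitive root mod 179.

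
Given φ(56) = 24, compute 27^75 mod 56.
By Euler: 27^{24} ≡ 1 (mod 56) since gcd(27, 56) = 1. 75 = 3×24 + 3. So 27^{75} ≡ 27^{3} ≡ 27 (mod 56)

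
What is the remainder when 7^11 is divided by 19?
By repeated squaring mod 19: 7^{1}≡7, 7^{2}≡11, 7^{4}≡7, 7^{8}≡11. Then 7^{11} = 7^{8+2+1} ≡ 11 × 11 × 7 ≡ 11 mod 19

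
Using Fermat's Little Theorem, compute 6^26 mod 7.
By Fermat: 6^{6} ≡ 1 mod 7. 26 = 4×6 + 2. So 6^{26} ≡ 6^{2} ≡ 1 mod 7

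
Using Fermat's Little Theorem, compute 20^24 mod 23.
By Fermat: 20^{22} ≡ 1 mod 23. So 20^{24} = 20^{22} · 20^{2} ≡ 20^{2} ≡ 9 mod 23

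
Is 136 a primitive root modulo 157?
ord_157(136) divides 156. For each prime q|156: 136^{78}≡156, 136^{52}≡12, 136^{12}≡16, none ≡ 1. So 136 has order 156 and is a primitive root mod 157.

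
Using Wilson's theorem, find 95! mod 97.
(96)! = (95)! × (96) ≡ -1 (mod 97). So (95)! ≡ -1 × (96)^(-1) ≡ (-1)×(-1) = 1 (mod 97)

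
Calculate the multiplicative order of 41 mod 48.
Powers of 41 mod 48: 41^1≡41, 41^2≡1. So the order of 41 is 2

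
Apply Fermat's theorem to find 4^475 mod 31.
By Fermat: 4^{30} ≡ 1 mod 31. 475 ≡ 25 mod 30. So 4^{475} ≡ 4^{25} ≡ 1 mod 31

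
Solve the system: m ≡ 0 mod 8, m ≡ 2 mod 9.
M = 8 × 9 = 72. M₁ = 9, y₁ ≡ 1 mod 8. M₂ = 8, y₂ ≡ 8 mod 9. m = 0×9×1 + 2×8×8 ≡ 56 mod 72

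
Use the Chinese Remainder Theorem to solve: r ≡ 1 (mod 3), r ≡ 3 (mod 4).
M = 3 × 4 = 12. M₁ = 4, y₁ ≡ 1 (mod 3). M₂ = 3, y₂ ≡ 3 (mod 4). r = 1×4×1 + 3×3×3 ≡ 7 (mod 12)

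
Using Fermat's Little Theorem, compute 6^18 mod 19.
By Fermat's Little Theorem, 6^{18} ≡ 1 mod 19 since 19 is prime and gcd(6, 19) = 1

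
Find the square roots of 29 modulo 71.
The square roots of 29 mod 71 are 10 and 61. Verify: 10² = 100 ≡ 29 mod 71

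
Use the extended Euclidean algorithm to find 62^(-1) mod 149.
Extended GCD: 62(-12) + 149(5) = 1. So 62^(-1) ≡ -12 ≡ 137 (mod 149). Verify: 62 × 137 = 8494 ≡ 1 (mod 149)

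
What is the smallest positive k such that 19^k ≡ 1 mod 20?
Powers of 19 mod 20: 19^1≡19, 19^2≡1. So the order of 19 is 2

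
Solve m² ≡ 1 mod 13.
The square roots of 1 mod 13 are 1 and 12. Verify: 1² = 1 ≡ 1 mod 13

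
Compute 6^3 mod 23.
6^{3} = 216 ≡ 9 mod 23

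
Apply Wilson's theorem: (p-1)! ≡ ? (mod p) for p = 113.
By Wilson's theorem, (112)! ≡ -1 ≡ 112 mod 113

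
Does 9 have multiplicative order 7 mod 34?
Powers of 9 mod 34: 9^1≡9, 9^2≡13, 9^3≡15, 9^4≡33, 9^5≡25, 9^6≡21, 9^7≡19, 9^8≡1. 9^7≡19≢1, so ord ≠ 7. No, the actual order is 8.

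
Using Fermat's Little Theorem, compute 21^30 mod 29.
By Fermat: 21^{28} ≡ 1 mod 29. So 21^{30} = 21^{28} · 21^{2} ≡ 21^{2} ≡ 6 mod 29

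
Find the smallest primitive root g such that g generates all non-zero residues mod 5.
g = 2. For each prime q|4: 2^{2}≡4, none ≡ 1, so ord_5(2) = 4 and 2 is a primitive root.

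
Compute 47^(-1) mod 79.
Since 79 is prime, by Fermat 47^(-1) ≡ 47^{77} ≡ 37 mod 79. Verify: 47 × 37 = 1739 ≡ 1 mod 79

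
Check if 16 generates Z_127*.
16^{7} ≡ 1 (mod 127) and 7 < 126, so ord_127(16) = 7 ≠ 126 and 16 is not a primitive root.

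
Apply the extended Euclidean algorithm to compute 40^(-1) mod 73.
Extended GCD: 40(-31) + 73(17) = 1. So 40^(-1) ≡ -31 ≡ 42 mod 73. Verify: 40 × 42 = 1680 ≡ 1 mod 73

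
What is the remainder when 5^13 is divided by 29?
By repeated squaring (mod 29): 5^{1}≡5, 5^{2}≡25, 5^{4}≡16, 5^{8}≡24. Then 5^{13} = 5^{8+4+1} ≡ 24 × 16 × 5 ≡ 6 (mod 29)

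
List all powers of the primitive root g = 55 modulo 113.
55^1, 55^2, ..., 55^{112} mod 113: [55, 87, 39, 111, 3, 52, 35, 4, 107, 9, 43, 105, 12, 95, 27, 16, 89, 36, 59, 81, 48, 41, 108, 64, 17, 31, 10, 98, 79, 51, 93, 30, 68, 11, 40, 53, 90, 91, 33, 7, 46, 44, 47, 99, 21, 25, 19, 28, 71, 63, 75, 57, 84, 100, 76, 112, 58, 26, 74, 2, 110, 61, 78, 109, 6, 104, 70, 8, 101, 18, 86, 97, 24, 77, 54, 32, 65, 72, 5, 49, 96, 82, 103, 15, 34, 62, 20, 83, 45, 102, 73, 60, 23, 22, 80, 106, 67, 69, 66, 14, 92, 88, 94, 85, 42, 50, 38, 56, 29, 13, 37, 1]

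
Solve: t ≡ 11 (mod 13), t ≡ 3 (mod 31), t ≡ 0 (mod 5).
M = 13 × 31 × 5 = 2015. M₁ = 155, y₁ ≡ 12 (mod 13). M₂ = 65, y₂ ≡ 21 (mod 31). M₃ = 403, y₃ ≡ 2 (mod 5). t = 11×155×12 + 3×65×21 + 0×403×2 ≡ 375 (mod 2015)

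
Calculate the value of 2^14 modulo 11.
Using Fermat: 2^{10} ≡ 1 mod 11. 14 ≡ 4 mod 10. So 2^{14} ≡ 2^{4} ≡ 5 mod 11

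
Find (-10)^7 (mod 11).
By repeated squaring (mod 11): (-10)^{1}≡1, (-10)^{2}≡1, (-10)^{4}≡1. Then (-10)^{7} = (-10)^{4+2+1} ≡ 1 × 1 × 1 ≡ 1 (mod 11)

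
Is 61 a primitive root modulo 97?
61^{3} ≡ 1 mod 97 and 3 < 96, so ord_97(61) = 3 ≠ 96 and 61 is not a primitive root.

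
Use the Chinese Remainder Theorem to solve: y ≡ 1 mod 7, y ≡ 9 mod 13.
M = 7 × 13 = 91. M₁ = 13, y₁ ≡ 6 mod 7. M₂ = 7, y₂ ≡ 2 mod 13. y = 1×13×6 + 9×7×2 ≡ 22 mod 91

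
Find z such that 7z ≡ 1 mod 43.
Since 43 is prime, by Fermat 7^(-1) ≡ 7^{41} ≡ 37 mod 43. Verify: 7 × 37 = 259 ≡ 1 mod 43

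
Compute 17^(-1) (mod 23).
Since 23 is prime, by Fermat 17^(-1) ≡ 17^{21} ≡ 19 (mod 23). Verify: 17 × 19 = 323 ≡ 1 (mod 23)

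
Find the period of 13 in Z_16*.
Powers of 13 mod 16: 13^1≡13, 13^2≡9, 13^3≡5, 13^4≡1. ord_16(13) = 4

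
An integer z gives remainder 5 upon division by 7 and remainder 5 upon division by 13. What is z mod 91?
M = 7 × 13 = 91. M₁ = 13, y₁ ≡ 6 mod 7. M₂ = 7, y₂ ≡ 2 mod 13. z = 5×13×6 + 5×7×2 ≡ 5 mod 91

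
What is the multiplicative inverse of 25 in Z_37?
Since 37 is prime, by Fermat 25^(-1) ≡ 25^{35} ≡ 3 mod 37. Verify: 25 × 3 = 75 ≡ 1 mod 37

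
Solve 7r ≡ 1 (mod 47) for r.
Since 47 is prime, by Fermat 7^(-1) ≡ 7^{45} ≡ 27 (mod 47). Verify: 7 × 27 = 189 ≡ 1 (mod 47)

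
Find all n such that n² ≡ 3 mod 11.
The square roots of 3 mod 11 are 5 and 6. Verify: 5² = 25 ≡ 3 mod 11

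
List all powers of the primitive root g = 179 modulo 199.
179^1, 179^2, ..., 179^{198} mod 199: [179, 2, 159, 4, 119, 8, 39, 16, 78, 32, 156, 64, 113, 128, 27, 57, 54, 114, 108, 29, 17, 58, 34, 116, 68, 33, 136, 66, 73, 132, 146, 65, 93, 130, 186, 61, 173, 122, 147, 45, 95, 90, 190, 180, 181, 161, 163, 123, 127, 47, 55, 94, 110, 188, 21, 177, 42, 155, 84, 111, 168, 23, 137, 46, 75, 92, 150, 184, 101, 169, 3, 139, 6, 79, 12, 158, 24, 117, 48, 35, 96, 70, 192, 140, 185, 81, 171, 162, 143, 125, 87, 51, 174, 102, 149, 5, 99, 10, 198, 20, 197, 40, 195, 80, 191, 160, 183, 121, 167, 43, 135, 86, 71, 172, 142, 145, 85, 91, 170, 182, 141, 165, 83, 131, 166, 63, 133, 126, 67, 53, 134, 106, 69, 13, 138, 26, 77, 52, 154, 104, 109, 9, 19, 18, 38, 36, 76, 72, 152, 144, 105, 89, 11, 178, 22, 157, 44, 115, 88, 31, 176, 62, 153, 124, 107, 49, 15, 98, 30, 196, 60, 193, 120, 187, 41, 175, 82, 151, 164, 103, 129, 7, 59, 14, 118, 28, 37, 56, 74, 112, 148, 25, 97, 50, 194, 100, 189, 1]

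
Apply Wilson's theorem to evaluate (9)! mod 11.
(10)! = (9)! × (10) ≡ -1 mod 11. So (9)! ≡ -1 × (10)^(-1) ≡ (-1)×(-1) = 1 mod 11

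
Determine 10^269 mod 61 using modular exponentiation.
Using Fermat: 10^{60} ≡ 1 mod 61. 269 ≡ 29 mod 60. So 10^{269} ≡ 10^{29} ≡ 6 mod 61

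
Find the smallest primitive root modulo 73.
g = 5. For each prime q|72: 5^{36}≡72, 5^{24}≡8, none ≡ 1, so ord_73(5) = 72 and 5 is a primitive root.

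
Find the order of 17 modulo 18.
Powers of 17 mod 18: 17^1≡17, 17^2≡1. So the order of 17 is 2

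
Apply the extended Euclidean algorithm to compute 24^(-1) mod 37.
Extended GCD: 24(17) + 37(-11) = 1. So 24^(-1) ≡ 17 mod 37. Verify: 24 × 17 = 408 ≡ 1 mod 37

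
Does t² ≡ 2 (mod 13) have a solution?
By Euler's criterion: 2^{6} ≡ 12 (mod 13). Since this equals -1 (≡ 12), 2 is not a QR.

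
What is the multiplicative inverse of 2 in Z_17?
Since 17 is prime, by Fermat 2^(-1) ≡ 2^{15} ≡ 9 (mod 17). Verify: 2 × 9 = 18 ≡ 1 (mod 17)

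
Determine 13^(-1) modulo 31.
Since 31 is prime, by Fermat 13^(-1) ≡ 13^{29} ≡ 12 mod 31. Verify: 13 × 12 = 156 ≡ 1 mod 31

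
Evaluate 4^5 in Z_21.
By repeated squaring (mod 21): 4^{1}≡4, 4^{2}≡16, 4^{4}≡4. Then 4^{5} = 4^{4+1} ≡ 4 × 4 ≡ 16 (mod 21)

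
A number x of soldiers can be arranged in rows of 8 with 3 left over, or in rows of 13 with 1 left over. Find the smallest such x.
M = 8 × 13 = 104. M₁ = 13, y₁ ≡ 5 mod 8. M₂ = 8, y₂ ≡ 5 mod 13. x = 3×13×5 + 1×8×5 ≡ 27 mod 104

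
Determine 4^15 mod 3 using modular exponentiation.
Using Fermat: 4^{2} ≡ 1 (mod 3). 15 ≡ 1 (mod 2). So 4^{15} ≡ 4^{1} ≡ 1 (mod 3)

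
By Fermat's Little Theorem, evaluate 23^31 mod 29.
By Fermat: 23^{28} ≡ 1 mod 29. So 23^{31} = 23^{28} · 23^{3} ≡ 23^{3} ≡ 16 mod 29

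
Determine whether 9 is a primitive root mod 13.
9^{3} ≡ 1 mod 13 and 3 < 12, so ord_13(9) = 3 ≠ 12 and 9 is not a primitive root.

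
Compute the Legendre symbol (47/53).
(47/53) = 47^{26} mod 53 = 1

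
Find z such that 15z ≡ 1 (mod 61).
Since 61 is prime, by Fermat 15^(-1) ≡ 15^{59} ≡ 57 (mod 61). Verify: 15 × 57 = 855 ≡ 1 (mod 61)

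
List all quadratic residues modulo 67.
Quadratic residues modulo 67: {1, 4, 6, 9, 10, 14, 15, 16, 17, 19, 21, 22, 23, 24, 25, 26, 29, 33, 35, 36, 37, 39, 40, 47, 49, 54, 55, 56, 59, 60, 62, 64, 65}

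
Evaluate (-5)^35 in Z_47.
By repeated squaring mod 47: (-5)^{1}≡42, (-5)^{2}≡25, (-5)^{4}≡14, (-5)^{8}≡8, (-5)^{16}≡17, (-5)^{32}≡7. Then (-5)^{35} = (-5)^{32+2+1} ≡ 7 × 25 × 42 ≡ 18 mod 47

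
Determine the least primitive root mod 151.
g = 6. For each prime q|150: 6^{75}≡150, 6^{50}≡32, 6^{30}≡59, none ≡ 1, so ord_151(6) = 150 and 6 is a primitive root.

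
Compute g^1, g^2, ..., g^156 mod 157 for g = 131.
131^1, 131^2, ..., 131^{156} mod 157: [131, 48, 8, 106, 70, 64, 63, 89, 41, 33, 84, 14, 107, 44, 112, 71, 38, 111, 97, 147, 103, 148, 77, 39, 85, 145, 155, 52, 61, 141, 102, 17, 29, 31, 136, 75, 91, 146, 129, 100, 69, 90, 15, 81, 92, 120, 20, 108, 18, 3, 79, 144, 24, 4, 53, 35, 32, 110, 123, 99, 95, 42, 7, 132, 22, 56, 114, 19, 134, 127, 152, 130, 74, 117, 98, 121, 151, 156, 26, 109, 149, 51, 87, 93, 94, 68, 116, 124, 73, 143, 50, 113, 45, 86, 119, 46, 60, 10, 54, 9, 80, 118, 72, 12, 2, 105, 96, 16, 55, 140, 128, 126, 21, 82, 66, 11, 28, 57, 88, 67, 142, 76, 65, 37, 137, 49, 139, 154, 78, 13, 133, 153, 104, 122, 125, 47, 34, 58, 62, 115, 150, 25, 135, 101, 43, 138, 23, 30, 5, 27, 83, 40, 59, 36, 6, 1]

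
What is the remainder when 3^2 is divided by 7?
3^{2} = 9 ≡ 2 mod 7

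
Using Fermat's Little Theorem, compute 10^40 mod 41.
By Fermat's Little Theorem, 10^{40} ≡ 1 (mod 41) since 41 is prime and gcd(10, 41) = 1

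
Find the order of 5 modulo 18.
Powers of 5 mod 18: 5^1≡5, 5^2≡7, 5^3≡17, 5^4≡13, 5^5≡11, 5^6≡1. ord_18(5) = 6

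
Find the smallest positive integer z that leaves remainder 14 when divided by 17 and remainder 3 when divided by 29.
M = 17 × 29 = 493. M₁ = 29, y₁ ≡ 10 mod 17. M₂ = 17, y₂ ≡ 12 mod 29. z = 14×29×10 + 3×17×12 ≡ 235 mod 493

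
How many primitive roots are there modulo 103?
A prime p has φ(p-1) primitive roots; here φ(102) = 32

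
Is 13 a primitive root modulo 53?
13^{13} ≡ 1 mod 53 and 13 < 52, so ord_53(13) = 13 ≠ 52 and 13 is not a primitive root.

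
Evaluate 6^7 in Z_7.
Using Fermat: 6^{6} ≡ 1 (mod 7). 7 ≡ 1 (mod 6). So 6^{7} ≡ 6^{1} ≡ 6 (mod 7)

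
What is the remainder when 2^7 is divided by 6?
By repeated squaring mod 6: 2^{1}≡2, 2^{2}≡4, 2^{4}≡4. Then 2^{7} = 2^{4+2+1} ≡ 4 × 4 × 2 ≡ 2 mod 6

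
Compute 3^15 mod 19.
By repeated squaring (mod 19): 3^{1}≡3, 3^{2}≡9, 3^{4}≡5, 3^{8}≡6. Then 3^{15} = 3^{8+4+2+1} ≡ 6 × 5 × 9 × 3 ≡ 12 (mod 19)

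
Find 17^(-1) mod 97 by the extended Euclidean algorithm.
Extended GCD: 17(40) + 97(-7) = 1. So 17^(-1) ≡ 40 mod 97. Verify: 17 × 40 = 680 ≡ 1 mod 97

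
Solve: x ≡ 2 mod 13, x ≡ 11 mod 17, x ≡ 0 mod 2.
M = 13 × 17 × 2 = 442. M₁ = 34, y₁ ≡ 5 mod 13. M₂ = 26, y₂ ≡ 2 mod 17. M₃ = 221, y₃ ≡ 1 mod 2. x = 2×34×5 + 11×26×2 + 0×221×1 ≡ 28 mod 442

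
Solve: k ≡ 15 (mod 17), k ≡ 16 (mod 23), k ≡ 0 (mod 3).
M = 17 × 23 × 3 = 1173. M₁ = 69, y₁ ≡ 1 (mod 17). M₂ = 51, y₂ ≡ 14 (mod 23). M₃ = 391, y₃ ≡ 1 (mod 3). k = 15×69×1 + 16×51×14 + 0×391×1 ≡ 729 (mod 1173)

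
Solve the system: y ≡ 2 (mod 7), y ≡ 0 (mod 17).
M = 7 × 17 = 119. M₁ = 17, y₁ ≡ 5 (mod 7). M₂ = 7, y₂ ≡ 5 (mod 17). y = 2×17×5 + 0×7×5 ≡ 51 (mod 119)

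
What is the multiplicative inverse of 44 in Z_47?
Since 47 is prime, by Fermat 44^(-1) ≡ 44^{45} ≡ 31 mod 47. Verify: 44 × 31 = 1364 ≡ 1 mod 47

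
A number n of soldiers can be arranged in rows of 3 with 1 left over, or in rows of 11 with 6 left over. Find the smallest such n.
M = 3 × 11 = 33. M₁ = 11, y₁ ≡ 2 (mod 3). M₂ = 3, y₂ ≡ 4 (mod 11). n = 1×11×2 + 6×3×4 ≡ 28 (mod 33)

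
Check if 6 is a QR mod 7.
By Euler's criterion: 6^{3} ≡ 6 (mod 7). Since this equals -1 (≡ 6), 6 is not a QR.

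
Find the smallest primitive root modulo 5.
g = 2. For each prime q|4: 2^{2}≡4, none ≡ 1, so ord_5(2) = 4 and 2 is a primitive root.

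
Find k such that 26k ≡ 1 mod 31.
Since 31 is prime, by Fermat 26^(-1) ≡ 26^{29} ≡ 6 mod 31. Verify: 26 × 6 = 156 ≡ 1 mod 31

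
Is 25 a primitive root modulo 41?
25^{10} ≡ 1 (mod 41) and 10 < 40, so ord_41(25) = 10 ≠ 40 and 25 is not a primitive root.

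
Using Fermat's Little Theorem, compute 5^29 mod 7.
By Fermat: 5^{6} ≡ 1 (mod 7). 29 = 4×6 + 5. So 5^{29} ≡ 5^{5} ≡ 3 (mod 7)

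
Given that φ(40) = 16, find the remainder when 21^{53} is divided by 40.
By Euler: 21^{16} ≡ 1 (mod 40) since gcd(21, 40) = 1. 53 = 3×16 + 5. So 21^{53} ≡ 21^{5} ≡ 21 (mod 40)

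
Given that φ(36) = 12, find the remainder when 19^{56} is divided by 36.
By Euler: 19^{12} ≡ 1 (mod 36) since gcd(19, 36) = 1. 56 = 4×12 + 8. So 19^{56} ≡ 19^{8} ≡ 1 (mod 36)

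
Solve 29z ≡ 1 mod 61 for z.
Since 61 is prime, by Fermat 29^(-1) ≡ 29^{59} ≡ 40 mod 61. Verify: 29 × 40 = 1160 ≡ 1 mod 61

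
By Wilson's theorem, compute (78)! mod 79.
By Wilson's theorem, (78)! ≡ -1 ≡ 78 mod 79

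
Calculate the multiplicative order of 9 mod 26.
Powers of 9 mod 26: 9^1≡9, 9^2≡3, 9^3≡1. Order = 3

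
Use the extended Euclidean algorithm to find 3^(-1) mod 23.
Extended GCD: 3(8) + 23(-1) = 1. So 3^(-1) ≡ 8 mod 23. Verify: 3 × 8 = 24 ≡ 1 mod 23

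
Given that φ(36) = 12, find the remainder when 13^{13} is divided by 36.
By Euler: 13^{12} ≡ 1 (mod 36) since gcd(13, 36) = 1. 13 = 1×12 + 1. So 13^{13} ≡ 13^{1} ≡ 13 (mod 36)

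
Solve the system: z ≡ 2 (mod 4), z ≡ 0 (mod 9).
M = 4 × 9 = 36. M₁ = 9, y₁ ≡ 1 (mod 4). M₂ = 4, y₂ ≡ 7 (mod 9). z = 2×9×1 + 0×4×7 ≡ 18 (mod 36)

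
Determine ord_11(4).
Powers of 4 mod 11: 4^1≡4, 4^2≡5, 4^3≡9, 4^4≡3, 4^5≡1. So the order of 4 is 5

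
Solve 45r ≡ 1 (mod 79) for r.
Since 79 is prime, by Fermat 45^(-1) ≡ 45^{77} ≡ 72 (mod 79). Verify: 45 × 72 = 3240 ≡ 1 (mod 79)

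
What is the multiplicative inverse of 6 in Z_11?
Since 11 is prime, by Fermat 6^(-1) ≡ 6^{9} ≡ 2 (mod 11). Verify: 6 × 2 = 12 ≡ 1 (mod 11)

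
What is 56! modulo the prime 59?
(58)! = (56)! × (57) × (58) ≡ -1 mod 59. So (56)! ≡ -1 × [(58)(57)]^(-1) ≡ 29 mod 59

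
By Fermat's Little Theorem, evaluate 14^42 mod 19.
By Fermat: 14^{18} ≡ 1 mod 19. 42 = 2×18 + 6. So 14^{42} ≡ 14^{6} ≡ 7 mod 19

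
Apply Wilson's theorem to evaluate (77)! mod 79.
(78)! = (77)! × (78) ≡ -1 mod 79. So (77)! ≡ -1 × (78)^(-1) ≡ (-1)×(-1) = 1 mod 79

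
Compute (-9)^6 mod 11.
By repeated squaring (mod 11): (-9)^{1}≡2, (-9)^{2}≡4, (-9)^{4}≡5. Then (-9)^{6} = (-9)^{4+2} ≡ 5 × 4 ≡ 9 (mod 11)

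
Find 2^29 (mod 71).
By repeated squaring (mod 71): 2^{1}≡2, 2^{2}≡4, 2^{4}≡16, 2^{8}≡43, 2^{16}≡3. Then 2^{29} = 2^{16+8+4+1} ≡ 3 × 43 × 16 × 2 ≡ 10 (mod 71)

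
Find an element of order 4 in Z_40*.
3 has order 4 mod 40 since 3^{4} ≡ 1 (mod 40) and no smaller power works.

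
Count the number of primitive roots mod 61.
There are φ(61-1) = φ(60) = 16 primitive roots modulo 61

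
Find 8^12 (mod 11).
Using Fermat: 8^{10} ≡ 1 (mod 11). 12 ≡ 2 (mod 10). So 8^{12} ≡ 8^{2} ≡ 9 (mod 11)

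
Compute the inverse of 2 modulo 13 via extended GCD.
Extended GCD: 2(-6) + 13(1) = 1. So 2^(-1) ≡ -6 ≡ 7 (mod 13). Verify: 2 × 7 = 14 ≡ 1 (mod 13)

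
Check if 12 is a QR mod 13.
By Euler's criterion: 12^{6} ≡ 1 mod 13. Since this equals 1, 12 is a QR.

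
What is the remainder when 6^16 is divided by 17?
Using Fermat: 6^{16} ≡ 1 mod 17. 16 ≡ 0 mod 16. So 6^{16} ≡ 6^{0} ≡ 1 mod 17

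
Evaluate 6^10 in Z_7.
Using Fermat: 6^{6} ≡ 1 mod 7. 10 ≡ 4 mod 6. So 6^{10} ≡ 6^{4} ≡ 1 mod 7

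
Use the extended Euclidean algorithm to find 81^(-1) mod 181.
Extended GCD: 81(38) + 181(-17) = 1. So 81^(-1) ≡ 38 (mod 181). Verify: 81 × 38 = 3078 ≡ 1 (mod 181)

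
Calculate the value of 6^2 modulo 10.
6^{2} = 36 ≡ 6 (mod 10)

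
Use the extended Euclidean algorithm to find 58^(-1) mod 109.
Extended GCD: 58(47) + 109(-25) = 1. So 58^(-1) ≡ 47 (mod 109). Verify: 58 × 47 = 2726 ≡ 1 (mod 109)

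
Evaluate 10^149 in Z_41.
Using Fermat: 10^{40} ≡ 1 (mod 41). 149 ≡ 29 (mod 40). So 10^{149} ≡ 10^{29} ≡ 37 (mod 41)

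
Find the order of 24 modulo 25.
Powers of 24 mod 25: 24^1≡24, 24^2≡1. So the order of 24 is 2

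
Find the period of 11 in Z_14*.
Powers of 11 mod 14: 11^1≡11, 11^2≡9, 11^3≡1. Order = 3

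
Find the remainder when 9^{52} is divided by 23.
By Fermat: 9^{22} ≡ 1 mod 23. 52 = 2×22 + 8. So 9^{52} ≡ 9^{8} ≡ 13 mod 23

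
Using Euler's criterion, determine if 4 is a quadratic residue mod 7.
By Euler's criterion: 4^{3} ≡ 1 (mod 7). Since this equals 1, 4 is a QR.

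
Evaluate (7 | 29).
(7/29) = 7^{14} mod 29 = 1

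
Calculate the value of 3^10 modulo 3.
By repeated squaring (mod 3): 3^{1}≡0, 3^{2}≡0, 3^{4}≡0, 3^{8}≡0. Then 3^{10} = 3^{8+2} ≡ 0 × 0 ≡ 0 (mod 3)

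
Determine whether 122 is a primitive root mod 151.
122^{50} ≡ 1 (mod 151) and 50 < 150, so ord_151(122) = 50 ≠ 150 and 122 is not a primitive root.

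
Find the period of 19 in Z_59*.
Powers of 19 mod 59: 19^1≡19, 19^2≡7, 19^3≡15, 19^4≡49, 19^5≡46, 19^6≡48, 19^7≡27, 19^8≡41, 19^9≡12, 19^10≡51, 19^11≡25, 19^12≡3, 19^13≡57, 19^14≡21, 19^15≡45, 19^16≡29, 19^17≡20, 19^18≡26, 19^19≡22, 19^20≡5, 19^21≡36, 19^22≡35, 19^23≡16, 19^24≡9, 19^25≡53, 19^26≡4, 19^27≡17, 19^28≡28, 19^29≡1. So the order of 19 is 29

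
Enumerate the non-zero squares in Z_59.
Quadratic residues modulo 59: {1, 3, 4, 5, 7, 9, 12, 15, 16, 17, 19, 20, 21, 22, 25, 26, 27, 28, 29, 35, 36, 41, 45, 46, 48, 49, 51, 53, 57}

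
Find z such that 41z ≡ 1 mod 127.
Since 127 is prime, by Fermat 41^(-1) ≡ 41^{125} ≡ 31 mod 127. Verify: 41 × 31 = 1271 ≡ 1 mod 127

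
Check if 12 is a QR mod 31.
By Euler's criterion: 12^{15} ≡ 30 (mod 31). Since this equals -1 (≡ 30), 12 is not a QR.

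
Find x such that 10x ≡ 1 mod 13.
Since 13 is prime, by Fermat 10^(-1) ≡ 10^{11} ≡ 4 mod 13. Verify: 10 × 4 = 40 ≡ 1 mod 13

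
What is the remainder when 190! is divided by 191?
By Wilson's theorem, (190)! ≡ -1 ≡ 190 (mod 191)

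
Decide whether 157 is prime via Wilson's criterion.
(156)! mod 157 = 156. Since 156 ≡ -1 mod 157, 157 is prime.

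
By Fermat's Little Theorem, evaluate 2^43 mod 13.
By Fermat: 2^{12} ≡ 1 (mod 13). 43 = 3×12 + 7. So 2^{43} ≡ 2^{7} ≡ 11 (mod 13)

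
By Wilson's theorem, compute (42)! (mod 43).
By Wilson's theorem, (42)! ≡ -1 ≡ 42 (mod 43)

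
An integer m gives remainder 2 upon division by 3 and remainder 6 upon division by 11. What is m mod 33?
M = 3 × 11 = 33. M₁ = 11, y₁ ≡ 2 mod 3. M₂ = 3, y₂ ≡ 4 mod 11. m = 2×11×2 + 6×3×4 ≡ 17 mod 33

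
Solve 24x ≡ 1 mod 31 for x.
Since 31 is prime, by Fermat 24^(-1) ≡ 24^{29} ≡ 22 mod 31. Verify: 24 × 22 = 528 ≡ 1 mod 31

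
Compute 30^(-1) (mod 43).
Since 43 is prime, by Fermat 30^(-1) ≡ 30^{41} ≡ 33 (mod 43). Verify: 30 × 33 = 990 ≡ 1 (mod 43)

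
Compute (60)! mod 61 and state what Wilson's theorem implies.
(60)! mod 61 = 60. Since this equals -1 (mod 61), Wilson confirms 61 is prime.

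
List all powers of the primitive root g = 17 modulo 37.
17^1, 17^2, ..., 17^{36} mod 37: [17, 30, 29, 12, 19, 27, 15, 33, 6, 28, 32, 26, 35, 3, 14, 16, 13, 36, 20, 7, 8, 25, 18, 10, 22, 4, 31, 9, 5, 11, 2, 34, 23, 21, 24, 1]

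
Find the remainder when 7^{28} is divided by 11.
By Fermat: 7^{10} ≡ 1 (mod 11). 28 = 2×10 + 8. So 7^{28} ≡ 7^{8} ≡ 9 (mod 11)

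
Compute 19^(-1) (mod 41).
Since 41 is prime, by Fermat 19^(-1) ≡ 19^{39} ≡ 13 (mod 41). Verify: 19 × 13 = 247 ≡ 1 (mod 41)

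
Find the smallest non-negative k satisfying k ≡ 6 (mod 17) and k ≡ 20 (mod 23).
M = 17 × 23 = 391. M₁ = 23, y₁ ≡ 3 (mod 17). M₂ = 17, y₂ ≡ 19 (mod 23). k = 6×23×3 + 20×17×19 ≡ 227 (mod 391)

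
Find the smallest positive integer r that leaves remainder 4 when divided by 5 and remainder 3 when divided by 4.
M = 5 × 4 = 20. M₁ = 4, y₁ ≡ 4 mod 5. M₂ = 5, y₂ ≡ 1 mod 4. r = 4×4×4 + 3×5×1 ≡ 19 mod 20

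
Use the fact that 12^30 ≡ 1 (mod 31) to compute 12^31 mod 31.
By Fermat: 12^{30} ≡ 1 (mod 31). So 12^{31} = 12^{30} · 12^{1} ≡ 12^{1} ≡ 12 (mod 31)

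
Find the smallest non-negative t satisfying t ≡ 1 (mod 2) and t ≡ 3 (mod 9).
M = 2 × 9 = 18. M₁ = 9, y₁ ≡ 1 (mod 2). M₂ = 2, y₂ ≡ 5 (mod 9). t = 1×9×1 + 3×2×5 ≡ 3 (mod 18)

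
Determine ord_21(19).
Powers of 19 mod 21: 19^1≡19, 19^2≡4, 19^3≡13, 19^4≡16, 19^5≡10, 19^6≡1. So the order of 19 is 6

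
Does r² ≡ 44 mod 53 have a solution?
By Euler's criterion: 44^{26} ≡ 1 mod 53. Since this equals 1, 44 is a QR.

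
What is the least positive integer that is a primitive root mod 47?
g = 5. Powers: [5, 25, 31, 14, 23, 21, 11, 8, ...] generates all 46 non-zero residues.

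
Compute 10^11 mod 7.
Using Fermat: 10^{6} ≡ 1 mod 7. 11 ≡ 5 mod 6. So 10^{11} ≡ 10^{5} ≡ 5 mod 7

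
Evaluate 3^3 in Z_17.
3^{3} = 27 ≡ 10 mod 17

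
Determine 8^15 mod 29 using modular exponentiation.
By repeated squaring (mod 29): 8^{1}≡8, 8^{2}≡6, 8^{4}≡7, 8^{8}≡20. Then 8^{15} = 8^{8+4+2+1} ≡ 20 × 7 × 6 × 8 ≡ 21 (mod 29)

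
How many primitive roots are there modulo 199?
There are φ(199-1) = φ(198) = 60 primitive roots modulo 199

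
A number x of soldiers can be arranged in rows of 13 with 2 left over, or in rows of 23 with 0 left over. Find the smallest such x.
M = 13 × 23 = 299. M₁ = 23, y₁ ≡ 4 mod 13. M₂ = 13, y₂ ≡ 16 mod 23. x = 2×23×4 + 0×13×16 ≡ 184 mod 299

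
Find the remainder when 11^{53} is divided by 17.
By Fermat: 11^{16} ≡ 1 (mod 17). 53 = 3×16 + 5. So 11^{53} ≡ 11^{5} ≡ 10 (mod 17)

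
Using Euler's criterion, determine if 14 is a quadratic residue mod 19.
By Euler's criterion: 14^{9} ≡ 18 (mod 19). Since this equals -1 (≡ 18), 14 is not a QR.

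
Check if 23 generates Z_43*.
23^{21} ≡ 1 (mod 43) and 21 < 42, so ord_43(23) = 21 ≠ 42 and 23 is not a primitive root.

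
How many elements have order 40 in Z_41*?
There are φ(41-1) = φ(40) = 16 primitive roots modulo 41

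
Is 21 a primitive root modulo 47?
21^{23} ≡ 1 mod 47 and 23 < 46, so ord_47(21) = 23 ≠ 46 and 21 is not a primitive root.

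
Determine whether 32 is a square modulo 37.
By Euler's criterion: 32^{18} ≡ 36 mod 37. Since this equals -1 (≡ 36), 32 is not a QR.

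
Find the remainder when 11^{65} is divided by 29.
By Fermat: 11^{28} ≡ 1 mod 29. 65 = 2×28 + 9. So 11^{65} ≡ 11^{9} ≡ 2 mod 29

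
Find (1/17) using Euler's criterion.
(1/17) = 1^{8} mod 17 = 1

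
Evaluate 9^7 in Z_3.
By repeated squaring (mod 3): 9^{1}≡0, 9^{2}≡0, 9^{4}≡0. Then 9^{7} = 9^{4+2+1} ≡ 0 × 0 × 0 ≡ 0 (mod 3)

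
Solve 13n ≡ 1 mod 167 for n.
Since 167 is prime, by Fermat 13^(-1) ≡ 13^{165} ≡ 90 mod 167. Verify: 13 × 90 = 1170 ≡ 1 mod 167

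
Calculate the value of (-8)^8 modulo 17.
By repeated squaring (mod 17): (-8)^{1}≡9, (-8)^{2}≡13, (-8)^{4}≡16, (-8)^{8}≡1. So (-8)^{8} ≡ 1 (mod 17)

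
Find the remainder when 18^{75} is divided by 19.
By Fermat: 18^{18} ≡ 1 (mod 19). 75 = 4×18 + 3. So 18^{75} ≡ 18^{3} ≡ 18 (mod 19)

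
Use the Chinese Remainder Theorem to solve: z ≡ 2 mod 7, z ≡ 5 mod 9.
M = 7 × 9 = 63. M₁ = 9, y₁ ≡ 4 mod 7. M₂ = 7, y₂ ≡ 4 mod 9. z = 2×9×4 + 5×7×4 ≡ 23 mod 63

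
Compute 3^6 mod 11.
By repeated squaring mod 11: 3^{1}≡3, 3^{2}≡9, 3^{4}≡4. Then 3^{6} = 3^{4+2} ≡ 4 × 9 ≡ 3 mod 11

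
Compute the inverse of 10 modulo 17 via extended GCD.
Extended GCD: 10(-5) + 17(3) = 1. So 10^(-1) ≡ -5 ≡ 12 (mod 17). Verify: 10 × 12 = 120 ≡ 1 (mod 17)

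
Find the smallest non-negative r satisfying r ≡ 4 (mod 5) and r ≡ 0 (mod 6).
M = 5 × 6 = 30. M₁ = 6, y₁ ≡ 1 (mod 5). M₂ = 5, y₂ ≡ 5 (mod 6). r = 4×6×1 + 0×5×5 ≡ 24 (mod 30)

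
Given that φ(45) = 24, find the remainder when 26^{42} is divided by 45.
By Euler: 26^{24} ≡ 1 (mod 45) since gcd(26, 45) = 1. 42 = 1×24 + 18. So 26^{42} ≡ 26^{18} ≡ 1 (mod 45)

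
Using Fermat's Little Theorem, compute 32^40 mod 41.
By Fermat's Little Theorem, 32^{40} ≡ 1 mod 41 since 41 is prime and gcd(32, 41) = 1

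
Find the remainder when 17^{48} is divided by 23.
By Fermat: 17^{22} ≡ 1 (mod 23). 48 = 2×22 + 4. So 17^{48} ≡ 17^{4} ≡ 8 (mod 23)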